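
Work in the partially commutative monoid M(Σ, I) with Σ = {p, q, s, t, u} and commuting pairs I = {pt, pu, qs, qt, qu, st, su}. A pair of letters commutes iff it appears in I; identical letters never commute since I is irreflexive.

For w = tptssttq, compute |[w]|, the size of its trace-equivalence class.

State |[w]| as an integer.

#0=t has no predecessor
#1=p has no predecessor
#2=t depends on [0:t]
#3=s depends on [1:p]
#4=s depends on [3:s]
#5=t depends on [2:t]
#6=t depends on [5:t]
#7=q depends on [1:p]
sources: [0:t, 1:p]
N(rest) = Σ N(rest − s) over sources s of rest; N(one piece) = 1:
  size 1 → [4]=1  [6]=1  [7]=1
  size 2 → [3,4]=1  [4,6]=2  [4,7]=2  [5,6]=1  [6,7]=2
  size 3 → [2,5,6]=1  [3,4,6]=3  [3,4,7]=3  [4,5,6]=3  [4,6,7]=6  [5,6,7]=3
  size 4 → [0,2,5,6]=1  [1,3,4,7]=3  [2,4,5,6]=4  [2,5,6,7]=4  [3,4,5,6]=6  [3,4,6,7]=12  [4,5,6,7]=12
  size 5 → [0,2,4,5,6]=5  [0,2,5,6,7]=5  [1,3,4,6,7]=15  [2,3,4,5,6]=10  [2,4,5,6,7]=20  [3,4,5,6,7]=30
  size 6 → [0,2,3,4,5,6]=15  [0,2,4,5,6,7]=30  [1,3,4,5,6,7]=45  [2,3,4,5,6,7]=60
  first=0(t) contributes 105
  first=1(p) contributes 105
|[w]| = 210

210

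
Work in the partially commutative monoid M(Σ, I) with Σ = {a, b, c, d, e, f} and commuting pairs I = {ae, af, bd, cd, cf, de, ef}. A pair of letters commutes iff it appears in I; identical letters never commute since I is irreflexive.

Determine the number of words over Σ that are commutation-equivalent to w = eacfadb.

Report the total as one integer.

#0=e has no predecessor
#1=a has no predecessor
#2=c depends on [0:e, 1:a]
#3=f has no predecessor
#4=a depends on [2:c]
#5=d depends on [3:f, 4:a]
#6=b depends on [3:f, 4:a]
sources: [0:e, 1:a, 3:f]
N(rest) = Σ N(rest − s) over sources s of rest; N(one piece) = 1:
  size 1 → [5]=1  [6]=1
  size 2 → [5,6]=2
  size 3 → [3,5,6]=2  [4,5,6]=2
  size 4 → [2,4,5,6]=2  [3,4,5,6]=4
  size 5 → [0,2,4,5,6]=2  [1,2,4,5,6]=2  [2,3,4,5,6]=6
  first=0(e) contributes 8
  first=1(a) contributes 8
  first=3(f) contributes 4
|[w]| = 20

20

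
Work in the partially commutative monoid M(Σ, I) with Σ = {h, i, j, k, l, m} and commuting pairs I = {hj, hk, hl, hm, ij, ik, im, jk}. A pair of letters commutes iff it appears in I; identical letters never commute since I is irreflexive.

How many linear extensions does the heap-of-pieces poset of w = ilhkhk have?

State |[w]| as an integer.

10

drop 0:i onto floor
drop 1:l onto {0:i}
drop 2:h onto {0:i}
drop 3:k onto {1:l}
drop 4:h onto {2:h}
drop 5:k onto {3:k}
ground layer = {0:i}
drop-orders for the pieces not yet dropped (sum over which currently-grounded one goes next):
  1 to go: {4} 1  {5} 1
  2 to go: {2,4} 1  {3,5} 1  {4,5} 2
  3 to go: {1,3,5} 1  {2,4,5} 3  {3,4,5} 3
  4 to go: {1,3,4,5} 4  {2,3,4,5} 6
  if 0:i drops first: 10 orders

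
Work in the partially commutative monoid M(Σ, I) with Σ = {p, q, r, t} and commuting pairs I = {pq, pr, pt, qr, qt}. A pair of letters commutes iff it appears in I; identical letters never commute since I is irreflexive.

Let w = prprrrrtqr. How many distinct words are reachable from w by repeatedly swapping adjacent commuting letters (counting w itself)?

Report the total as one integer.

#0=p has no predecessor
#1=r has no predecessor
#2=p depends on [0:p]
#3=r depends on [1:r]
#4=r depends on [3:r]
#5=r depends on [4:r]
#6=r depends on [5:r]
#7=t depends on [6:r]
#8=q has no predecessor
#9=r depends on [7:t]
sources: [0:p, 1:r, 8:q]
N(rest) = Σ N(rest − s) over sources s of rest; N(one piece) = 1:
  size 1 → [2]=1  [8]=1  [9]=1
  size 2 → [0,2]=1  [2,8]=2  [2,9]=2  [7,9]=1  [8,9]=2
  size 3 → [0,2,8]=3  [0,2,9]=3  [2,7,9]=3  [2,8,9]=6  [6,7,9]=1  [7,8,9]=3
  size 4 → [0,2,7,9]=6  [0,2,8,9]=12  [2,6,7,9]=4  [2,7,8,9]=12  [5,6,7,9]=1  [6,7,8,9]=4
  size 5 → [0,2,6,7,9]=10  [0,2,7,8,9]=30  [2,5,6,7,9]=5  [2,6,7,8,9]=20  [4,5,6,7,9]=1  [5,6,7,8,9]=5
  size 6 → [0,2,5,6,7,9]=15  [0,2,6,7,8,9]=60  [2,4,5,6,7,9]=6  [2,5,6,7,8,9]=30  [3,4,5,6,7,9]=1  [4,5,6,7,8,9]=6
  size 7 → [0,2,4,5,6,7,9]=21  [0,2,5,6,7,8,9]=105  [1,3,4,5,6,7,9]=1  [2,3,4,5,6,7,9]=7  [2,4,5,6,7,8,9]=42  [3,4,5,6,7,8,9]=7
  size 8 → [0,2,3,4,5,6,7,9]=28  [0,2,4,5,6,7,8,9]=168  [1,2,3,4,5,6,7,9]=8  [1,3,4,5,6,7,8,9]=8  [2,3,4,5,6,7,8,9]=56
  first=0(p) contributes 72
  first=1(r) contributes 252
  first=8(q) contributes 36
|[w]| = 360

360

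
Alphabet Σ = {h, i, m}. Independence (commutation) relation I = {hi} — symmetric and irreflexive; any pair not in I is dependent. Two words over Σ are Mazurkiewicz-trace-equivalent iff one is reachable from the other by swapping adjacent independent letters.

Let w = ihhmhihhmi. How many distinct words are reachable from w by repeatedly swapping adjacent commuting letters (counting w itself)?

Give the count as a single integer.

drop 0:i onto floor
drop 1:h onto floor
drop 2:h onto {1:h}
drop 3:m onto {0:i, 2:h}
drop 4:h onto {3:m}
drop 5:i onto {3:m}
drop 6:h onto {4:h}
drop 7:h onto {6:h}
drop 8:m onto {5:i, 7:h}
drop 9:i onto {8:m}
ground layer = {0:i, 1:h}
drop-orders for the pieces not yet dropped (sum over which currently-grounded one goes next):
  1 to go: {9} 1
  2 to go: {8,9} 1
  3 to go: {5,8,9} 1  {7,8,9} 1
  4 to go: {5,7,8,9} 2  {6,7,8,9} 1
  5 to go: {4,6,7,8,9} 1  {5,6,7,8,9} 3
  6 to go: {4,5,6,7,8,9} 4
  7 to go: {3,4,5,6,7,8,9} 4
  8 to go: {0,3,4,5,6,7,8,9} 4  {2,3,4,5,6,7,8,9} 4
  if 0:i drops first: 4 orders
  if 1:h drops first: 8 orders
heap linearizations: 12

12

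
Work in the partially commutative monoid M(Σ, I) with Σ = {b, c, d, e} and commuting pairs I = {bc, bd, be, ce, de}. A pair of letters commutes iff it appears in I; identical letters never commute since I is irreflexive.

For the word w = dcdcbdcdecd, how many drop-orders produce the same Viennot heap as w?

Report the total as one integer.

110

#0=d has no predecessor
#1=c depends on [0:d]
#2=d depends on [1:c]
#3=c depends on [2:d]
#4=b has no predecessor
#5=d depends on [3:c]
#6=c depends on [5:d]
#7=d depends on [6:c]
#8=e has no predecessor
#9=c depends on [7:d]
#10=d depends on [9:c]
sources: [0:d, 4:b, 8:e]
N(rest) = Σ N(rest − s) over sources s of rest; N(one piece) = 1:
  size 1 → [4]=1  [8]=1  [10]=1
  size 2 → [4,8]=2  [4,10]=2  [8,10]=2  [9,10]=1
  size 3 → [4,8,10]=6  [4,9,10]=3  [7,9,10]=1  [8,9,10]=3
  size 4 → [4,7,9,10]=4  [4,8,9,10]=12  [6,7,9,10]=1  [7,8,9,10]=4
  size 5 → [4,6,7,9,10]=5  [4,7,8,9,10]=20  [5,6,7,9,10]=1  [6,7,8,9,10]=5
  size 6 → [3,5,6,7,9,10]=1  [4,5,6,7,9,10]=6  [4,6,7,8,9,10]=30  [5,6,7,8,9,10]=6
  size 7 → [2,3,5,6,7,9,10]=1  [3,4,5,6,7,9,10]=7  [3,5,6,7,8,9,10]=7  [4,5,6,7,8,9,10]=42
  size 8 → [1,2,3,5,6,7,9,10]=1  [2,3,4,5,6,7,9,10]=8  [2,3,5,6,7,8,9,10]=8  [3,4,5,6,7,8,9,10]=56
  size 9 → [0,1,2,3,5,6,7,9,10]=1  [1,2,3,4,5,6,7,9,10]=9  [1,2,3,5,6,7,8,9,10]=9  [2,3,4,5,6,7,8,9,10]=72
  first=0(d) contributes 90
  first=4(b) contributes 10
  first=8(e) contributes 10
|[w]| = 110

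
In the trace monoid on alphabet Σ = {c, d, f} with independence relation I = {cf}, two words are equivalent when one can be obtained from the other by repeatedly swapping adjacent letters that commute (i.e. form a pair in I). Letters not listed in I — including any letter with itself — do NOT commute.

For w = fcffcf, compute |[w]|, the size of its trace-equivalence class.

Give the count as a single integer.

drop 0:f onto floor
drop 1:c onto floor
drop 2:f onto {0:f}
drop 3:f onto {2:f}
drop 4:c onto {1:c}
drop 5:f onto {3:f}
ground layer = {0:f, 1:c}
drop-orders for the pieces not yet dropped (sum over which currently-grounded one goes next):
  1 to go: {4} 1  {5} 1
  2 to go: {1,4} 1  {3,5} 1  {4,5} 2
  3 to go: {1,4,5} 3  {2,3,5} 1  {3,4,5} 3
  4 to go: {0,2,3,5} 1  {1,3,4,5} 6  {2,3,4,5} 4
  if 0:f drops first: 10 orders
  if 1:c drops first: 5 orders
heap linearizations: 15

15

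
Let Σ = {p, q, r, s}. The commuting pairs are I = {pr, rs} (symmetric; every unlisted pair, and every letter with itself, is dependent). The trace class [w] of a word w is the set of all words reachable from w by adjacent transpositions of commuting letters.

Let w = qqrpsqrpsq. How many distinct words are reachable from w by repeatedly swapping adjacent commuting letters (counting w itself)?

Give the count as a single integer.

#0=q has no predecessor
#1=q depends on [0:q]
#2=r depends on [1:q]
#3=p depends on [1:q]
#4=s depends on [3:p]
#5=q depends on [2:r, 4:s]
#6=r depends on [5:q]
#7=p depends on [5:q]
#8=s depends on [7:p]
#9=q depends on [6:r, 8:s]
sources: [0:q]
N(rest) = Σ N(rest − s) over sources s of rest; N(one piece) = 1:
  size 1 → [9]=1
  size 2 → [6,9]=1  [8,9]=1
  size 3 → [6,8,9]=2  [7,8,9]=1
  size 4 → [6,7,8,9]=3
  size 5 → [5,6,7,8,9]=3
  size 6 → [2,5,6,7,8,9]=3  [4,5,6,7,8,9]=3
  size 7 → [2,4,5,6,7,8,9]=6  [3,4,5,6,7,8,9]=3
  size 8 → [2,3,4,5,6,7,8,9]=9
  first=0(q) contributes 9

9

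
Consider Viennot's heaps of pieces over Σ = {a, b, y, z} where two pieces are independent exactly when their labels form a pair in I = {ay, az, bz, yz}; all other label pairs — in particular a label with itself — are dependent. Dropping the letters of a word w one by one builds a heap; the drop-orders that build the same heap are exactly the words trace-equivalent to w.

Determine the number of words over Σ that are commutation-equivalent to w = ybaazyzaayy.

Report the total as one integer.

piece 0:y — minimal
piece 1:b rests on {0:y}
piece 2:a rests on {1:b}
piece 3:a rests on {2:a}
piece 4:z — minimal
piece 5:y rests on {1:b}
piece 6:z rests on {4:z}
piece 7:a rests on {3:a}
piece 8:a rests on {7:a}
piece 9:y rests on {5:y}
piece 10:y rests on {9:y}
minimal pieces: {0:y, 4:z}
ways to finish when only these pieces remain (= sum over removing one remaining piece with nothing left below it):
  1 left: {6}→1  {8}→1  {10}→1
  2 left: {4,6}→1  {6,8}→2  {6,10}→2  {7,8}→1  {8,10}→2  {9,10}→1
  3 left: {3,7,8}→1  {4,6,8}→3  {4,6,10}→3  {5,9,10}→1  {6,7,8}→3  {6,8,10}→6  {6,9,10}→3  {7,8,10}→3  {8,9,10}→3
  4 left: {2,3,7,8}→1  {3,6,7,8}→4  {3,7,8,10}→4  {4,6,7,8}→6  {4,6,8,10}→12  {4,6,9,10}→6  {5,6,9,10}→4  {5,8,9,10}→4  {6,7,8,10}→12  {6,8,9,10}→12  {7,8,9,10}→6
  5 left: {2,3,6,7,8}→5  {2,3,7,8,10}→5  {3,4,6,7,8}→10  {3,6,7,8,10}→20  {3,7,8,9,10}→10  {4,5,6,9,10}→10  {4,6,7,8,10}→30  {4,6,8,9,10}→30  {5,6,8,9,10}→20  {5,7,8,9,10}→10  {6,7,8,9,10}→30
  6 left: {2,3,4,6,7,8}→15  {2,3,6,7,8,10}→30  {2,3,7,8,9,10}→15  {3,4,6,7,8,10}→60  {3,5,7,8,9,10}→20  {3,6,7,8,9,10}→60  {4,5,6,8,9,10}→60  {4,6,7,8,9,10}→90  {5,6,7,8,9,10}→60
  7 left: {2,3,4,6,7,8,10}→105  {2,3,5,7,8,9,10}→35  {2,3,6,7,8,9,10}→105  {3,4,6,7,8,9,10}→210  {3,5,6,7,8,9,10}→140  {4,5,6,7,8,9,10}→210
  8 left: {1,2,3,5,7,8,9,10}→35  {2,3,4,6,7,8,9,10}→420  {2,3,5,6,7,8,9,10}→280  {3,4,5,6,7,8,9,10}→560
  9 left: {0,1,2,3,5,7,8,9,10}→35  {1,2,3,5,6,7,8,9,10}→315  {2,3,4,5,6,7,8,9,10}→1260
  placing 0:y first → 1575 extensions
  placing 4:z first → 350 extensions
total linear extensions = 1925

1925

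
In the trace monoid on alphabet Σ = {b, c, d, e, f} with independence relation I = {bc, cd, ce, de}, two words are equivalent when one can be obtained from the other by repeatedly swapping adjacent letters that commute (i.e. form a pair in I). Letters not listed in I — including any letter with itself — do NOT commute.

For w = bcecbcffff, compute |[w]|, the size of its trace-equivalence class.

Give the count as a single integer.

0(b) covers ∅
1(c) covers ∅
2(e) covers 0:b
3(c) covers 1:c
4(b) covers 2:e
5(c) covers 3:c
6(f) covers 4:b, 5:c
7(f) covers 6:f
8(f) covers 7:f
9(f) covers 8:f
floor of heap: 0:b, 1:c
completions by unplaced set U, small U first (add the entries for U minus each lowest piece of U):
  |U|=1: {9}:1
  |U|=2: {8,9}:1
  |U|=3: {7,8,9}:1
  |U|=4: {6,7,8,9}:1
  |U|=5: {4,6,7,8,9}:1  {5,6,7,8,9}:1
  |U|=6: {2,4,6,7,8,9}:1  {3,5,6,7,8,9}:1  {4,5,6,7,8,9}:2
  |U|=7: {0,2,4,6,7,8,9}:1  {1,3,5,6,7,8,9}:1  {2,4,5,6,7,8,9}:3  {3,4,5,6,7,8,9}:3
  |U|=8: {0,2,4,5,6,7,8,9}:4  {1,3,4,5,6,7,8,9}:4  {2,3,4,5,6,7,8,9}:6
  start at 0(b): 10
  start at 1(c): 10
sum over floor = 20

20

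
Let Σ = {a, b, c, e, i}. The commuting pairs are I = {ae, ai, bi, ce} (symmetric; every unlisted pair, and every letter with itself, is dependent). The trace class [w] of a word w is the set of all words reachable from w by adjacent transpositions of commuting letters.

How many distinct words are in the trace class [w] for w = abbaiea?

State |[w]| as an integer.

15

piece 0:a — minimal
piece 1:b rests on {0:a}
piece 2:b rests on {1:b}
piece 3:a rests on {2:b}
piece 4:i — minimal
piece 5:e rests on {2:b, 4:i}
piece 6:a rests on {3:a}
minimal pieces: {0:a, 4:i}
ways to finish when only these pieces remain (= sum over removing one remaining piece with nothing left below it):
  1 left: {5}→1  {6}→1
  2 left: {3,6}→1  {4,5}→1  {5,6}→2
  3 left: {3,5,6}→3  {4,5,6}→3
  4 left: {2,3,5,6}→3  {3,4,5,6}→6
  5 left: {1,2,3,5,6}→3  {2,3,4,5,6}→9
  placing 0:a first → 12 extensions
  placing 4:i first → 3 extensions
total linear extensions = 15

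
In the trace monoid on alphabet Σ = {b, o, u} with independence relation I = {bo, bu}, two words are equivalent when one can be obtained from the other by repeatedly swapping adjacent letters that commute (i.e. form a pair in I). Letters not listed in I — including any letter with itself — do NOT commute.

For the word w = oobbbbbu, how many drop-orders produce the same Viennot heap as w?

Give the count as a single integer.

56

0(o) covers ∅
1(o) covers 0:o
2(b) covers ∅
3(b) covers 2:b
4(b) covers 3:b
5(b) covers 4:b
6(b) covers 5:b
7(u) covers 1:o
floor of heap: 0:o, 2:b
completions by unplaced set U, small U first (add the entries for U minus each lowest piece of U):
  |U|=1: {6}:1  {7}:1
  |U|=2: {1,7}:1  {5,6}:1  {6,7}:2
  |U|=3: {0,1,7}:1  {1,6,7}:3  {4,5,6}:1  {5,6,7}:3
  |U|=4: {0,1,6,7}:4  {1,5,6,7}:6  {3,4,5,6}:1  {4,5,6,7}:4
  |U|=5: {0,1,5,6,7}:10  {1,4,5,6,7}:10  {2,3,4,5,6}:1  {3,4,5,6,7}:5
  |U|=6: {0,1,4,5,6,7}:20  {1,3,4,5,6,7}:15  {2,3,4,5,6,7}:6
  start at 0(o): 21
  start at 2(b): 35
sum over floor = 56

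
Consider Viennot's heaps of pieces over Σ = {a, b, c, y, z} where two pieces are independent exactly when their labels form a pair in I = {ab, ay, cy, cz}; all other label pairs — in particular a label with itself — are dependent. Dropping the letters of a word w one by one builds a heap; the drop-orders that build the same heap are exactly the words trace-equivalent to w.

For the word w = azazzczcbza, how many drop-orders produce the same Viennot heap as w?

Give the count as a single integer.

drop 0:a onto floor
drop 1:z onto {0:a}
drop 2:a onto {1:z}
drop 3:z onto {2:a}
drop 4:z onto {3:z}
drop 5:c onto {2:a}
drop 6:z onto {4:z}
drop 7:c onto {5:c}
drop 8:b onto {6:z, 7:c}
drop 9:z onto {8:b}
drop 10:a onto {9:z}
ground layer = {0:a}
drop-orders for the pieces not yet dropped (sum over which currently-grounded one goes next):
  1 to go: {10} 1
  2 to go: {9,10} 1
  3 to go: {8,9,10} 1
  4 to go: {6,8,9,10} 1  {7,8,9,10} 1
  5 to go: {4,6,8,9,10} 1  {5,7,8,9,10} 1  {6,7,8,9,10} 2
  6 to go: {3,4,6,8,9,10} 1  {4,6,7,8,9,10} 3  {5,6,7,8,9,10} 3
  7 to go: {3,4,6,7,8,9,10} 4  {4,5,6,7,8,9,10} 6
  8 to go: {3,4,5,6,7,8,9,10} 10
  9 to go: {2,3,4,5,6,7,8,9,10} 10
  if 0:a drops first: 10 orders

10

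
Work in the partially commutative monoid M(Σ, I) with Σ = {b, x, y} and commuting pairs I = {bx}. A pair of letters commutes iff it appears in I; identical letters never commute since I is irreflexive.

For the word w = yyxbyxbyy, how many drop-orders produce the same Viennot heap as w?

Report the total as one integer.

4

#0=y has no predecessor
#1=y depends on [0:y]
#2=x depends on [1:y]
#3=b depends on [1:y]
#4=y depends on [2:x, 3:b]
#5=x depends on [4:y]
#6=b depends on [4:y]
#7=y depends on [5:x, 6:b]
#8=y depends on [7:y]
sources: [0:y]
N(rest) = Σ N(rest − s) over sources s of rest; N(one piece) = 1:
  size 1 → [8]=1
  size 2 → [7,8]=1
  size 3 → [5,7,8]=1  [6,7,8]=1
  size 4 → [5,6,7,8]=2
  size 5 → [4,5,6,7,8]=2
  size 6 → [2,4,5,6,7,8]=2  [3,4,5,6,7,8]=2
  size 7 → [2,3,4,5,6,7,8]=4
  first=0(y) contributes 4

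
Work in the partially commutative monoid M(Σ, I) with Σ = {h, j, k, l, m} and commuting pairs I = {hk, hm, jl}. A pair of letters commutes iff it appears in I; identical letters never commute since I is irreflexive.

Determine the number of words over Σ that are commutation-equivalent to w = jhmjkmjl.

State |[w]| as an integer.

piece 0:j — minimal
piece 1:h rests on {0:j}
piece 2:m rests on {0:j}
piece 3:j rests on {1:h, 2:m}
piece 4:k rests on {3:j}
piece 5:m rests on {4:k}
piece 6:j rests on {5:m}
piece 7:l rests on {5:m}
minimal pieces: {0:j}
ways to finish when only these pieces remain (= sum over removing one remaining piece with nothing left below it):
  1 left: {6}→1  {7}→1
  2 left: {6,7}→2
  3 left: {5,6,7}→2
  4 left: {4,5,6,7}→2
  5 left: {3,4,5,6,7}→2
  6 left: {1,3,4,5,6,7}→2  {2,3,4,5,6,7}→2
  placing 0:j first → 4 extensions

4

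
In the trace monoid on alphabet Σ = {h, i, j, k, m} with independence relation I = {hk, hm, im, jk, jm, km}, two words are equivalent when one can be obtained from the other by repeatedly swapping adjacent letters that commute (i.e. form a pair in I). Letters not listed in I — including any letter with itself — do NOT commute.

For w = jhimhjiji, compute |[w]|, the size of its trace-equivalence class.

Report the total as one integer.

piece 0:j — minimal
piece 1:h rests on {0:j}
piece 2:i rests on {1:h}
piece 3:m — minimal
piece 4:h rests on {2:i}
piece 5:j rests on {4:h}
piece 6:i rests on {5:j}
piece 7:j rests on {6:i}
piece 8:i rests on {7:j}
minimal pieces: {0:j, 3:m}
ways to finish when only these pieces remain (= sum over removing one remaining piece with nothing left below it):
  1 left: {3}→1  {8}→1
  2 left: {3,8}→2  {7,8}→1
  3 left: {3,7,8}→3  {6,7,8}→1
  4 left: {3,6,7,8}→4  {5,6,7,8}→1
  5 left: {3,5,6,7,8}→5  {4,5,6,7,8}→1
  6 left: {2,4,5,6,7,8}→1  {3,4,5,6,7,8}→6
  7 left: {1,2,4,5,6,7,8}→1  {2,3,4,5,6,7,8}→7
  placing 0:j first → 8 extensions
  placing 3:m first → 1 extensions
total linear extensions = 9

9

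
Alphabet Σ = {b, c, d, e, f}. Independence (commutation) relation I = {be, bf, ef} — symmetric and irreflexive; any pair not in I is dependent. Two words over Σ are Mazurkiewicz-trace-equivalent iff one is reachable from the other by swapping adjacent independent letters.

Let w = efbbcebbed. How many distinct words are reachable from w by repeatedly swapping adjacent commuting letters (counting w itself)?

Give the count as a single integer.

piece 0:e — minimal
piece 1:f — minimal
piece 2:b — minimal
piece 3:b rests on {2:b}
piece 4:c rests on {0:e, 1:f, 3:b}
piece 5:e rests on {4:c}
piece 6:b rests on {4:c}
piece 7:b rests on {6:b}
piece 8:e rests on {5:e}
piece 9:d rests on {7:b, 8:e}
minimal pieces: {0:e, 1:f, 2:b}
ways to finish when only these pieces remain (= sum over removing one remaining piece with nothing left below it):
  1 left: {9}→1
  2 left: {7,9}→1  {8,9}→1
  3 left: {5,8,9}→1  {6,7,9}→1  {7,8,9}→2
  4 left: {5,7,8,9}→3  {6,7,8,9}→3
  5 left: {5,6,7,8,9}→6
  6 left: {4,5,6,7,8,9}→6
  7 left: {0,4,5,6,7,8,9}→6  {1,4,5,6,7,8,9}→6  {3,4,5,6,7,8,9}→6
  8 left: {0,1,4,5,6,7,8,9}→12  {0,3,4,5,6,7,8,9}→12  {1,3,4,5,6,7,8,9}→12  {2,3,4,5,6,7,8,9}→6
  placing 0:e first → 18 extensions
  placing 1:f first → 18 extensions
  placing 2:b first → 36 extensions
total linear extensions = 72

72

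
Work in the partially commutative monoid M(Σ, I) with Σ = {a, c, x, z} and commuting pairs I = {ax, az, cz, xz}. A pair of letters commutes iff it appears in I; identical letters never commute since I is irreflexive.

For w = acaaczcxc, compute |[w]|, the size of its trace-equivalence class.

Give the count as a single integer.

9

0(a) covers ∅
1(c) covers 0:a
2(a) covers 1:c
3(a) covers 2:a
4(c) covers 3:a
5(z) covers ∅
6(c) covers 4:c
7(x) covers 6:c
8(c) covers 7:x
floor of heap: 0:a, 5:z
completions by unplaced set U, small U first (add the entries for U minus each lowest piece of U):
  |U|=1: {5}:1  {8}:1
  |U|=2: {5,8}:2  {7,8}:1
  |U|=3: {5,7,8}:3  {6,7,8}:1
  |U|=4: {4,6,7,8}:1  {5,6,7,8}:4
  |U|=5: {3,4,6,7,8}:1  {4,5,6,7,8}:5
  |U|=6: {2,3,4,6,7,8}:1  {3,4,5,6,7,8}:6
  |U|=7: {1,2,3,4,6,7,8}:1  {2,3,4,5,6,7,8}:7
  start at 0(a): 8
  start at 5(z): 1
sum over floor = 9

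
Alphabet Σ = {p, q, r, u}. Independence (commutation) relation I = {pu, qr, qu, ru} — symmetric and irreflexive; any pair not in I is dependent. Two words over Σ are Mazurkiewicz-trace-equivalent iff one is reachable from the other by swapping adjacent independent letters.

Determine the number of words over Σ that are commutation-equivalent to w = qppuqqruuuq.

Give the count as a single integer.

0(q) covers ∅
1(p) covers 0:q
2(p) covers 1:p
3(u) covers ∅
4(q) covers 2:p
5(q) covers 4:q
6(r) covers 2:p
7(u) covers 3:u
8(u) covers 7:u
9(u) covers 8:u
10(q) covers 5:q
floor of heap: 0:q, 3:u
completions by unplaced set U, small U first (add the entries for U minus each lowest piece of U):
  |U|=1: {6}:1  {9}:1  {10}:1
  |U|=2: {5,10}:1  {6,9}:2  {6,10}:2  {8,9}:1  {9,10}:2
  |U|=3: {4,5,10}:1  {5,6,10}:3  {5,9,10}:3  {6,8,9}:3  {6,9,10}:6  {7,8,9}:1  {8,9,10}:3
  |U|=4: {3,7,8,9}:1  {4,5,6,10}:4  {4,5,9,10}:4  {5,6,9,10}:12  {5,8,9,10}:6  {6,7,8,9}:4  {6,8,9,10}:12  {7,8,9,10}:4
  |U|=5: {2,4,5,6,10}:4  {3,6,7,8,9}:5  {3,7,8,9,10}:5  {4,5,6,9,10}:20  {4,5,8,9,10}:10  {5,6,8,9,10}:30  {5,7,8,9,10}:10  {6,7,8,9,10}:20
  |U|=6: {1,2,4,5,6,10}:4  {2,4,5,6,9,10}:24  {3,5,7,8,9,10}:15  {3,6,7,8,9,10}:30  {4,5,6,8,9,10}:60  {4,5,7,8,9,10}:20  {5,6,7,8,9,10}:60
  |U|=7: {0,1,2,4,5,6,10}:4  {1,2,4,5,6,9,10}:28  {2,4,5,6,8,9,10}:84  {3,4,5,7,8,9,10}:35  {3,5,6,7,8,9,10}:105  {4,5,6,7,8,9,10}:140
  |U|=8: {0,1,2,4,5,6,9,10}:32  {1,2,4,5,6,8,9,10}:112  {2,4,5,6,7,8,9,10}:224  {3,4,5,6,7,8,9,10}:280
  |U|=9: {0,1,2,4,5,6,8,9,10}:144  {1,2,4,5,6,7,8,9,10}:336  {2,3,4,5,6,7,8,9,10}:504
  start at 0(q): 840
  start at 3(u): 480
sum over floor = 1320

1320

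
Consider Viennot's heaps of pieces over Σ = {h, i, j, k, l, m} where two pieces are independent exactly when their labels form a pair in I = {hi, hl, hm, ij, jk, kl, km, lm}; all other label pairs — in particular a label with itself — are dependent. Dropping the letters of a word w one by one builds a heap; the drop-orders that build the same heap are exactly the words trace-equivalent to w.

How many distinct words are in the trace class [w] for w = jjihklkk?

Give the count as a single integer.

19

piece 0:j — minimal
piece 1:j rests on {0:j}
piece 2:i — minimal
piece 3:h rests on {1:j}
piece 4:k rests on {2:i, 3:h}
piece 5:l rests on {1:j, 2:i}
piece 6:k rests on {4:k}
piece 7:k rests on {6:k}
minimal pieces: {0:j, 2:i}
ways to finish when only these pieces remain (= sum over removing one remaining piece with nothing left below it):
  1 left: {5}→1  {7}→1
  2 left: {5,7}→2  {6,7}→1
  3 left: {4,6,7}→1  {5,6,7}→3
  4 left: {3,4,6,7}→1  {4,5,6,7}→4
  5 left: {2,4,5,6,7}→4  {3,4,5,6,7}→5
  6 left: {1,3,4,5,6,7}→5  {2,3,4,5,6,7}→9
  placing 0:j first → 14 extensions
  placing 2:i first → 5 extensions
total linear extensions = 19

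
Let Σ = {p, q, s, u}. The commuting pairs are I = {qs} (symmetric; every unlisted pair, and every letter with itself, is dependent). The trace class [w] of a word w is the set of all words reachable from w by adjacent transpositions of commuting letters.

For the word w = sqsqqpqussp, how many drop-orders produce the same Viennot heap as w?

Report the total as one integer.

drop 0:s onto floor
drop 1:q onto floor
drop 2:s onto {0:s}
drop 3:q onto {1:q}
drop 4:q onto {3:q}
drop 5:p onto {2:s, 4:q}
drop 6:q onto {5:p}
drop 7:u onto {6:q}
drop 8:s onto {7:u}
drop 9:s onto {8:s}
drop 10:p onto {9:s}
ground layer = {0:s, 1:q}
drop-orders for the pieces not yet dropped (sum over which currently-grounded one goes next):
  1 to go: {10} 1
  2 to go: {9,10} 1
  3 to go: {8,9,10} 1
  4 to go: {7,8,9,10} 1
  5 to go: {6,7,8,9,10} 1
  6 to go: {5,6,7,8,9,10} 1
  7 to go: {2,5,6,7,8,9,10} 1  {4,5,6,7,8,9,10} 1
  8 to go: {0,2,5,6,7,8,9,10} 1  {2,4,5,6,7,8,9,10} 2  {3,4,5,6,7,8,9,10} 1
  9 to go: {0,2,4,5,6,7,8,9,10} 3  {1,3,4,5,6,7,8,9,10} 1  {2,3,4,5,6,7,8,9,10} 3
  if 0:s drops first: 4 orders
  if 1:q drops first: 6 orders
heap linearizations: 10

10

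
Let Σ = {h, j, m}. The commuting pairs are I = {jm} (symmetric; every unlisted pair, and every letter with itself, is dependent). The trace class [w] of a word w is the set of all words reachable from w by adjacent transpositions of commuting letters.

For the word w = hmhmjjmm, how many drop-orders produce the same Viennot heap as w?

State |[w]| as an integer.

10

drop 0:h onto floor
drop 1:m onto {0:h}
drop 2:h onto {1:m}
drop 3:m onto {2:h}
drop 4:j onto {2:h}
drop 5:j onto {4:j}
drop 6:m onto {3:m}
drop 7:m onto {6:m}
ground layer = {0:h}
drop-orders for the pieces not yet dropped (sum over which currently-grounded one goes next):
  1 to go: {5} 1  {7} 1
  2 to go: {4,5} 1  {5,7} 2  {6,7} 1
  3 to go: {3,6,7} 1  {4,5,7} 3  {5,6,7} 3
  4 to go: {3,5,6,7} 4  {4,5,6,7} 6
  5 to go: {3,4,5,6,7} 10
  6 to go: {2,3,4,5,6,7} 10
  if 0:h drops first: 10 orders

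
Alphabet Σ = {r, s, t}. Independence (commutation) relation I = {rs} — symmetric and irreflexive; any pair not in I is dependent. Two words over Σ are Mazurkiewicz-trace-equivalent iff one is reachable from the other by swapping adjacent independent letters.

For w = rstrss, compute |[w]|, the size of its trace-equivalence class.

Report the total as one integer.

6

drop 0:r onto floor
drop 1:s onto floor
drop 2:t onto {0:r, 1:s}
drop 3:r onto {2:t}
drop 4:s onto {2:t}
drop 5:s onto {4:s}
ground layer = {0:r, 1:s}
drop-orders for the pieces not yet dropped (sum over which currently-grounded one goes next):
  1 to go: {3} 1  {5} 1
  2 to go: {3,5} 2  {4,5} 1
  3 to go: {3,4,5} 3
  4 to go: {2,3,4,5} 3
  if 0:r drops first: 3 orders
  if 1:s drops first: 3 orders
heap linearizations: 6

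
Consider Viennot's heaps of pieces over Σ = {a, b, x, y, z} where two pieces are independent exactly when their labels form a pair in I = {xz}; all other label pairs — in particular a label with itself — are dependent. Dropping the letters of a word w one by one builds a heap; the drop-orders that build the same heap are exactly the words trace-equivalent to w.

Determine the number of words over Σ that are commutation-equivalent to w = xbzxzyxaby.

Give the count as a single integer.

3

#0=x has no predecessor
#1=b depends on [0:x]
#2=z depends on [1:b]
#3=x depends on [1:b]
#4=z depends on [2:z]
#5=y depends on [3:x, 4:z]
#6=x depends on [5:y]
#7=a depends on [6:x]
#8=b depends on [7:a]
#9=y depends on [8:b]
sources: [0:x]
N(rest) = Σ N(rest − s) over sources s of rest; N(one piece) = 1:
  size 1 → [9]=1
  size 2 → [8,9]=1
  size 3 → [7,8,9]=1
  size 4 → [6,7,8,9]=1
  size 5 → [5,6,7,8,9]=1
  size 6 → [3,5,6,7,8,9]=1  [4,5,6,7,8,9]=1
  size 7 → [2,4,5,6,7,8,9]=1  [3,4,5,6,7,8,9]=2
  size 8 → [2,3,4,5,6,7,8,9]=3
  first=0(x) contributes 3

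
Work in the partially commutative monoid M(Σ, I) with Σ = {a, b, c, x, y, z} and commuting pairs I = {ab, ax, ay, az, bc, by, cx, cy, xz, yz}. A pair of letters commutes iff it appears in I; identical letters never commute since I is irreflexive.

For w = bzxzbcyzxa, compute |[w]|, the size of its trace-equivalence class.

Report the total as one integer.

#0=b has no predecessor
#1=z depends on [0:b]
#2=x depends on [0:b]
#3=z depends on [1:z]
#4=b depends on [2:x, 3:z]
#5=c depends on [3:z]
#6=y depends on [2:x]
#7=z depends on [4:b, 5:c]
#8=x depends on [4:b, 6:y]
#9=a depends on [5:c]
sources: [0:b]
N(rest) = Σ N(rest − s) over sources s of rest; N(one piece) = 1:
  size 1 → [7]=1  [8]=1  [9]=1
  size 2 → [6,8]=1  [7,8]=2  [7,9]=2  [8,9]=2
  size 3 → [4,7,8]=2  [5,7,9]=2  [6,7,8]=3  [6,8,9]=3  [7,8,9]=6
  size 4 → [4,6,7,8]=5  [4,7,8,9]=8  [5,7,8,9]=8  [6,7,8,9]=12
  size 5 → [2,4,6,7,8]=5  [4,5,7,8,9]=16  [4,6,7,8,9]=25  [5,6,7,8,9]=20
  size 6 → [2,4,6,7,8,9]=30  [3,4,5,7,8,9]=16  [4,5,6,7,8,9]=61
  size 7 → [1,3,4,5,7,8,9]=16  [2,4,5,6,7,8,9]=91  [3,4,5,6,7,8,9]=77
  size 8 → [1,3,4,5,6,7,8,9]=93  [2,3,4,5,6,7,8,9]=168
  first=0(b) contributes 261

261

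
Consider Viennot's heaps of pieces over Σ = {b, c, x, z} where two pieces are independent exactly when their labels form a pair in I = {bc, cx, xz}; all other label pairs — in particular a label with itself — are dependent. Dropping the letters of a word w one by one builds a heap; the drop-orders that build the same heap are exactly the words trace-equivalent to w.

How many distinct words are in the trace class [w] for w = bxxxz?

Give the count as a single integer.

4

#0=b has no predecessor
#1=x depends on [0:b]
#2=x depends on [1:x]
#3=x depends on [2:x]
#4=z depends on [0:b]
sources: [0:b]
N(rest) = Σ N(rest − s) over sources s of rest; N(one piece) = 1:
  size 1 → [3]=1  [4]=1
  size 2 → [2,3]=1  [3,4]=2
  size 3 → [1,2,3]=1  [2,3,4]=3
  first=0(b) contributes 4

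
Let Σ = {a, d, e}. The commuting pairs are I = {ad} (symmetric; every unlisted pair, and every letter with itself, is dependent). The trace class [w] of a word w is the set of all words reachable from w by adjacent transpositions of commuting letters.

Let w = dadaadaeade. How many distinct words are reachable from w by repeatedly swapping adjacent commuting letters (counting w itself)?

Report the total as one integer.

70

piece 0:d — minimal
piece 1:a — minimal
piece 2:d rests on {0:d}
piece 3:a rests on {1:a}
piece 4:a rests on {3:a}
piece 5:d rests on {2:d}
piece 6:a rests on {4:a}
piece 7:e rests on {5:d, 6:a}
piece 8:a rests on {7:e}
piece 9:d rests on {7:e}
piece 10:e rests on {8:a, 9:d}
minimal pieces: {0:d, 1:a}
ways to finish when only these pieces remain (= sum over removing one remaining piece with nothing left below it):
  1 left: {10}→1
  2 left: {8,10}→1  {9,10}→1
  3 left: {8,9,10}→2
  4 left: {7,8,9,10}→2
  5 left: {5,7,8,9,10}→2  {6,7,8,9,10}→2
  6 left: {2,5,7,8,9,10}→2  {4,6,7,8,9,10}→2  {5,6,7,8,9,10}→4
  7 left: {0,2,5,7,8,9,10}→2  {2,5,6,7,8,9,10}→6  {3,4,6,7,8,9,10}→2  {4,5,6,7,8,9,10}→6
  8 left: {0,2,5,6,7,8,9,10}→8  {1,3,4,6,7,8,9,10}→2  {2,4,5,6,7,8,9,10}→12  {3,4,5,6,7,8,9,10}→8
  9 left: {0,2,4,5,6,7,8,9,10}→20  {1,3,4,5,6,7,8,9,10}→10  {2,3,4,5,6,7,8,9,10}→20
  placing 0:d first → 30 extensions
  placing 1:a first → 40 extensions
total linear extensions = 70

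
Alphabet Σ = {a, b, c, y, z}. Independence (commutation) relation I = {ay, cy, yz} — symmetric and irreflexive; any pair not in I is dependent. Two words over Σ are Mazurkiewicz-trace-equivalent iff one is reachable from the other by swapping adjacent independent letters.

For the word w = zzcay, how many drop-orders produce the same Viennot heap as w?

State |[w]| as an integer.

#0=z has no predecessor
#1=z depends on [0:z]
#2=c depends on [1:z]
#3=a depends on [2:c]
#4=y has no predecessor
sources: [0:z, 4:y]
N(rest) = Σ N(rest − s) over sources s of rest; N(one piece) = 1:
  size 1 → [3]=1  [4]=1
  size 2 → [2,3]=1  [3,4]=2
  size 3 → [1,2,3]=1  [2,3,4]=3
  first=0(z) contributes 4
  first=4(y) contributes 1
|[w]| = 5

5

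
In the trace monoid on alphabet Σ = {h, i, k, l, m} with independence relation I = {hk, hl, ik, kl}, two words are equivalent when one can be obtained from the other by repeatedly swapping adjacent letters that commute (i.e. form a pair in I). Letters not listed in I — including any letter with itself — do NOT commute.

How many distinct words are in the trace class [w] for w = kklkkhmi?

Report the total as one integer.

30

#0=k has no predecessor
#1=k depends on [0:k]
#2=l has no predecessor
#3=k depends on [1:k]
#4=k depends on [3:k]
#5=h has no predecessor
#6=m depends on [2:l, 4:k, 5:h]
#7=i depends on [6:m]
sources: [0:k, 2:l, 5:h]
N(rest) = Σ N(rest − s) over sources s of rest; N(one piece) = 1:
  size 1 → [7]=1
  size 2 → [6,7]=1
  size 3 → [2,6,7]=1  [4,6,7]=1  [5,6,7]=1
  size 4 → [2,4,6,7]=2  [2,5,6,7]=2  [3,4,6,7]=1  [4,5,6,7]=2
  size 5 → [1,3,4,6,7]=1  [2,3,4,6,7]=3  [2,4,5,6,7]=6  [3,4,5,6,7]=3
  size 6 → [0,1,3,4,6,7]=1  [1,2,3,4,6,7]=4  [1,3,4,5,6,7]=4  [2,3,4,5,6,7]=12
  first=0(k) contributes 20
  first=2(l) contributes 5
  first=5(h) contributes 5
|[w]| = 30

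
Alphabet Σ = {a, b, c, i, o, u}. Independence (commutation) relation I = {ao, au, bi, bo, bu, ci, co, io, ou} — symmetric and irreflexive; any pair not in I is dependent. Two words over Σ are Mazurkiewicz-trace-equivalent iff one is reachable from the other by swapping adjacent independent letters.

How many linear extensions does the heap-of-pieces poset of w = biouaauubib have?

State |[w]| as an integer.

1936

#0=b has no predecessor
#1=i has no predecessor
#2=o has no predecessor
#3=u depends on [1:i]
#4=a depends on [0:b, 1:i]
#5=a depends on [4:a]
#6=u depends on [3:u]
#7=u depends on [6:u]
#8=b depends on [5:a]
#9=i depends on [5:a, 7:u]
#10=b depends on [8:b]
sources: [0:b, 1:i, 2:o]
N(rest) = Σ N(rest − s) over sources s of rest; N(one piece) = 1:
  size 1 → [2]=1  [9]=1  [10]=1
  size 2 → [2,9]=2  [2,10]=2  [7,9]=1  [8,10]=1  [9,10]=2
  size 3 → [2,7,9]=3  [2,8,10]=3  [2,9,10]=6  [6,7,9]=1  [7,9,10]=3  [8,9,10]=3
  size 4 → [2,6,7,9]=4  [2,7,9,10]=12  [2,8,9,10]=12  [3,6,7,9]=1  [5,8,9,10]=3  [6,7,9,10]=4  [7,8,9,10]=6
  size 5 → [2,3,6,7,9]=5  [2,5,8,9,10]=15  [2,6,7,9,10]=20  [2,7,8,9,10]=30  [3,6,7,9,10]=5  [4,5,8,9,10]=3  [5,7,8,9,10]=9  [6,7,8,9,10]=10
  size 6 → [0,4,5,8,9,10]=3  [2,3,6,7,9,10]=30  [2,4,5,8,9,10]=18  [2,5,7,8,9,10]=54  [2,6,7,8,9,10]=60  [3,6,7,8,9,10]=15  [4,5,7,8,9,10]=12  [5,6,7,8,9,10]=19
  size 7 → [0,2,4,5,8,9,10]=21  [0,4,5,7,8,9,10]=15  [2,3,6,7,8,9,10]=105  [2,4,5,7,8,9,10]=84  [2,5,6,7,8,9,10]=133  [3,5,6,7,8,9,10]=34  [4,5,6,7,8,9,10]=31
  size 8 → [0,2,4,5,7,8,9,10]=120  [0,4,5,6,7,8,9,10]=46  [2,3,5,6,7,8,9,10]=272  [2,4,5,6,7,8,9,10]=248  [3,4,5,6,7,8,9,10]=65
  size 9 → [0,2,4,5,6,7,8,9,10]=414  [0,3,4,5,6,7,8,9,10]=111  [1,3,4,5,6,7,8,9,10]=65  [2,3,4,5,6,7,8,9,10]=585
  first=0(b) contributes 650
  first=1(i) contributes 1110
  first=2(o) contributes 176
|[w]| = 1936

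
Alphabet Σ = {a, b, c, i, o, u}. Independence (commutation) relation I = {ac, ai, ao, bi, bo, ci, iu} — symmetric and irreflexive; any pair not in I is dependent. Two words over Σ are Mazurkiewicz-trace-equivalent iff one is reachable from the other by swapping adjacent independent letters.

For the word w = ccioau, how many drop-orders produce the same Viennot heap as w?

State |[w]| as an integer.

15

drop 0:c onto floor
drop 1:c onto {0:c}
drop 2:i onto floor
drop 3:o onto {1:c, 2:i}
drop 4:a onto floor
drop 5:u onto {3:o, 4:a}
ground layer = {0:c, 2:i, 4:a}
drop-orders for the pieces not yet dropped (sum over which currently-grounded one goes next):
  1 to go: {5} 1
  2 to go: {3,5} 1  {4,5} 1
  3 to go: {1,3,5} 1  {2,3,5} 1  {3,4,5} 2
  4 to go: {0,1,3,5} 1  {1,2,3,5} 2  {1,3,4,5} 3  {2,3,4,5} 3
  if 0:c drops first: 8 orders
  if 2:i drops first: 4 orders
  if 4:a drops first: 3 orders
heap linearizations: 15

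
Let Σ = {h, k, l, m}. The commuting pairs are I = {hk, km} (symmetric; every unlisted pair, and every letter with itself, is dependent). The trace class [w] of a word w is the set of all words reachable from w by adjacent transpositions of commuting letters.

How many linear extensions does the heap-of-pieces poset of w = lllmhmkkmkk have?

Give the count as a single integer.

70

drop 0:l onto floor
drop 1:l onto {0:l}
drop 2:l onto {1:l}
drop 3:m onto {2:l}
drop 4:h onto {3:m}
drop 5:m onto {4:h}
drop 6:k onto {2:l}
drop 7:k onto {6:k}
drop 8:m onto {5:m}
drop 9:k onto {7:k}
drop 10:k onto {9:k}
ground layer = {0:l}
drop-orders for the pieces not yet dropped (sum over which currently-grounded one goes next):
  1 to go: {8} 1  {10} 1
  2 to go: {5,8} 1  {8,10} 2  {9,10} 1
  3 to go: {4,5,8} 1  {5,8,10} 3  {7,9,10} 1  {8,9,10} 3
  4 to go: {3,4,5,8} 1  {4,5,8,10} 4  {5,8,9,10} 6  {6,7,9,10} 1  {7,8,9,10} 4
  5 to go: {3,4,5,8,10} 5  {4,5,8,9,10} 10  {5,7,8,9,10} 10  {6,7,8,9,10} 5
  6 to go: {3,4,5,8,9,10} 15  {4,5,7,8,9,10} 20  {5,6,7,8,9,10} 15
  7 to go: {3,4,5,7,8,9,10} 35  {4,5,6,7,8,9,10} 35
  8 to go: {3,4,5,6,7,8,9,10} 70
  9 to go: {2,3,4,5,6,7,8,9,10} 70
  if 0:l drops first: 70 orders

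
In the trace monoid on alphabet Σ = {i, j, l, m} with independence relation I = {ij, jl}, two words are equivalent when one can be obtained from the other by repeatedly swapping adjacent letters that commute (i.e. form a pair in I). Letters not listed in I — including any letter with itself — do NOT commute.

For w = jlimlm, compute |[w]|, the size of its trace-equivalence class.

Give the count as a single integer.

drop 0:j onto floor
drop 1:l onto floor
drop 2:i onto {1:l}
drop 3:m onto {0:j, 2:i}
drop 4:l onto {3:m}
drop 5:m onto {4:l}
ground layer = {0:j, 1:l}
drop-orders for the pieces not yet dropped (sum over which currently-grounded one goes next):
  1 to go: {5} 1
  2 to go: {4,5} 1
  3 to go: {3,4,5} 1
  4 to go: {0,3,4,5} 1  {2,3,4,5} 1
  if 0:j drops first: 1 orders
  if 1:l drops first: 2 orders
heap linearizations: 3

3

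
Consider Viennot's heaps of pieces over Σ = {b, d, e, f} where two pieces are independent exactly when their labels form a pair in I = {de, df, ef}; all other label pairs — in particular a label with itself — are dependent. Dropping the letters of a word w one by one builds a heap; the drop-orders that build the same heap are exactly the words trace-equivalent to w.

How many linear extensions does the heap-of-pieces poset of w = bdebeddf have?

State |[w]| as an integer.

piece 0:b — minimal
piece 1:d rests on {0:b}
piece 2:e rests on {0:b}
piece 3:b rests on {1:d, 2:e}
piece 4:e rests on {3:b}
piece 5:d rests on {3:b}
piece 6:d rests on {5:d}
piece 7:f rests on {3:b}
minimal pieces: {0:b}
ways to finish when only these pieces remain (= sum over removing one remaining piece with nothing left below it):
  1 left: {4}→1  {6}→1  {7}→1
  2 left: {4,6}→2  {4,7}→2  {5,6}→1  {6,7}→2
  3 left: {4,5,6}→3  {4,6,7}→6  {5,6,7}→3
  4 left: {4,5,6,7}→12
  5 left: {3,4,5,6,7}→12
  6 left: {1,3,4,5,6,7}→12  {2,3,4,5,6,7}→12
  placing 0:b first → 24 extensions

24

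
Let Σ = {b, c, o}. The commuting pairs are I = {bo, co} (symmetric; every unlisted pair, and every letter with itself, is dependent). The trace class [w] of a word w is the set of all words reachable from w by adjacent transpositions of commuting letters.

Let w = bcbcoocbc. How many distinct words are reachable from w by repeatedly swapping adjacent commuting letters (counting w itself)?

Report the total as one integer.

piece 0:b — minimal
piece 1:c rests on {0:b}
piece 2:b rests on {1:c}
piece 3:c rests on {2:b}
piece 4:o — minimal
piece 5:o rests on {4:o}
piece 6:c rests on {3:c}
piece 7:b rests on {6:c}
piece 8:c rests on {7:b}
minimal pieces: {0:b, 4:o}
ways to finish when only these pieces remain (= sum over removing one remaining piece with nothing left below it):
  1 left: {5}→1  {8}→1
  2 left: {4,5}→1  {5,8}→2  {7,8}→1
  3 left: {4,5,8}→3  {5,7,8}→3  {6,7,8}→1
  4 left: {3,6,7,8}→1  {4,5,7,8}→6  {5,6,7,8}→4
  5 left: {2,3,6,7,8}→1  {3,5,6,7,8}→5  {4,5,6,7,8}→10
  6 left: {1,2,3,6,7,8}→1  {2,3,5,6,7,8}→6  {3,4,5,6,7,8}→15
  7 left: {0,1,2,3,6,7,8}→1  {1,2,3,5,6,7,8}→7  {2,3,4,5,6,7,8}→21
  placing 0:b first → 28 extensions
  placing 4:o first → 8 extensions
total linear extensions = 36

36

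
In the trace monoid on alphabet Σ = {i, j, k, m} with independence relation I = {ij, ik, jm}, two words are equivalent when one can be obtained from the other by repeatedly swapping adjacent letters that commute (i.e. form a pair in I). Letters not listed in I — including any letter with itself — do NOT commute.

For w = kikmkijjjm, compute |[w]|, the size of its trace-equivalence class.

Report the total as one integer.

42

#0=k has no predecessor
#1=i has no predecessor
#2=k depends on [0:k]
#3=m depends on [1:i, 2:k]
#4=k depends on [3:m]
#5=i depends on [3:m]
#6=j depends on [4:k]
#7=j depends on [6:j]
#8=j depends on [7:j]
#9=m depends on [4:k, 5:i]
sources: [0:k, 1:i]
N(rest) = Σ N(rest − s) over sources s of rest; N(one piece) = 1:
  size 1 → [8]=1  [9]=1
  size 2 → [5,9]=1  [7,8]=1  [8,9]=2
  size 3 → [5,8,9]=3  [6,7,8]=1  [7,8,9]=3
  size 4 → [5,7,8,9]=6  [6,7,8,9]=4
  size 5 → [4,6,7,8,9]=4  [5,6,7,8,9]=10
  size 6 → [4,5,6,7,8,9]=14
  size 7 → [3,4,5,6,7,8,9]=14
  size 8 → [1,3,4,5,6,7,8,9]=14  [2,3,4,5,6,7,8,9]=14
  first=0(k) contributes 28
  first=1(i) contributes 14
|[w]| = 42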